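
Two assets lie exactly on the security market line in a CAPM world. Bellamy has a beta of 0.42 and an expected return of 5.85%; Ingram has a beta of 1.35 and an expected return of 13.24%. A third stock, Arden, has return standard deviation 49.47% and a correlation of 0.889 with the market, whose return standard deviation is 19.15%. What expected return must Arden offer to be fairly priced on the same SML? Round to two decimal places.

MRP = (13.24% − 5.85%) / (1.35 − 0.42) = 7.9462%
R_f = 5.85% − 0.42 × 7.9462% = 2.5126%
β_Arden = ρ·σ_i/σ_m = 0.889 × 49.47 / 19.15 = 2.2965
E(R_Arden) = R_f + β × MRP = 2.5126% + 2.2965 × 7.9462% = 20.76%

20.76%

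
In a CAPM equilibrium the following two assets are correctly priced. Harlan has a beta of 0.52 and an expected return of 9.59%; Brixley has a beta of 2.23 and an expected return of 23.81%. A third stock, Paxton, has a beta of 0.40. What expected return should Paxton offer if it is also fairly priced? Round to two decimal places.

8.59%

MRP (SML slope) = (23.81% − 9.59%) / (2.23 − 0.52) = 14.22% / 1.71 = 8.3158%
R_f (intercept) = 9.59% − 0.52 × 8.3158% = 5.2658%
E(R_Paxton) = R_f + β × MRP = 5.2658% + 0.40 × 8.3158% = 8.59%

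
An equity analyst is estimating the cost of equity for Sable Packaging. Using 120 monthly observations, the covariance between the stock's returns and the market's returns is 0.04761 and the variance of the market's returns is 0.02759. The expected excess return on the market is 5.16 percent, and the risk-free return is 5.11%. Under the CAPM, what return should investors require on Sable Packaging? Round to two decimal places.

14.01%

β = Cov(R_i, R_m) / Var(R_m) = 0.04761 / 0.02759 = 1.7256
E(R) = R_f + β × MRP = 5.11% + 1.7256 × 5.16% = 14.01%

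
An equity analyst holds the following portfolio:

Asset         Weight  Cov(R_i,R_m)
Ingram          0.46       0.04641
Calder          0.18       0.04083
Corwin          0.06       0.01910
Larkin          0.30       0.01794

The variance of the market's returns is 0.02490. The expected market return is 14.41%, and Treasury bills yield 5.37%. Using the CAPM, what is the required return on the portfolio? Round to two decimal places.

β_Ingram = 0.04641 / 0.02490 = 1.8639
β_Calder = 0.04083 / 0.02490 = 1.6398
β_Corwin = 0.01910 / 0.02490 = 0.7671
β_Larkin = 0.01794 / 0.02490 = 0.7205
β_P = Σ w_i β_i = 0.46×1.8639 + 0.18×1.6398 + 0.06×0.7671 + 0.30×0.7205 = 1.4147
MRP = 14.41% − 5.37% = 9.04%
E(R_P) = R_f + β_P × MRP = 5.37% + 1.4147 × 9.04% = 18.16%

18.16%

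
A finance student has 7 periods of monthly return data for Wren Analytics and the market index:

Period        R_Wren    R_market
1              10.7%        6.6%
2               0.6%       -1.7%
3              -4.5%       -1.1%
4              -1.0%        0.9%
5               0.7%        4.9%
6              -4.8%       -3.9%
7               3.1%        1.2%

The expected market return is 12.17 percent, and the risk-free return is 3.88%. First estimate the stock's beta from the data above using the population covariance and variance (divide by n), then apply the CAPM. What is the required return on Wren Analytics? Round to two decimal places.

Mean R_i = (10.7 + 0.6 − 4.5 − 1.0 + 0.7 − 4.8 + 3.1) / 7 = 0.6857%
Mean R_m = (6.6 − 1.7 − 1.1 + 0.9 + 4.9 − 3.9 + 1.2) / 7 = 0.9857%
Σ(R_i − R̄_i)(R_m − R̄_m) = 94.7886  ⇒  Cov = 94.7886 / 7 = 13.5412
Σ(R_m − R̄_m)² = 82.3286  ⇒  Var(R_m) = 82.3286 / 7 = 11.7612
β = Cov / Var(R_m) = 13.5412 / 11.7612 = 1.1513
MRP = 12.17% − 3.88% = 8.29%
E(R) = R_f + β × MRP = 3.88% + 1.1513 × 8.29% = 13.42%

13.42%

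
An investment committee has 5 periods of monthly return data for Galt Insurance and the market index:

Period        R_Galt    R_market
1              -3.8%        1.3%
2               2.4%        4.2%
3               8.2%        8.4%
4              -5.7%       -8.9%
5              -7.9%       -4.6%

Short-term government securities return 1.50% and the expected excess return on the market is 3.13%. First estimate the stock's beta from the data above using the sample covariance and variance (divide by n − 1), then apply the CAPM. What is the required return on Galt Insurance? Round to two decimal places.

Mean R_i = (-3.8 + 2.4 + 8.2 − 5.7 − 7.9) / 5 = -1.3600%
Mean R_m = (1.3 + 4.2 + 8.4 − 8.9 − 4.6) / 5 = 0.0800%
Σ(R_i − R̄_i)(R_m − R̄_m) = 161.6340  ⇒  Cov = 161.6340 / 4 = 40.4085
Σ(R_m − R̄_m)² = 190.2280  ⇒  Var(R_m) = 190.2280 / 4 = 47.5570
β = Cov / Var(R_m) = 40.4085 / 47.5570 = 0.8497
E(R) = R_f + β × MRP = 1.50% + 0.8497 × 3.13% = 4.16%

4.16%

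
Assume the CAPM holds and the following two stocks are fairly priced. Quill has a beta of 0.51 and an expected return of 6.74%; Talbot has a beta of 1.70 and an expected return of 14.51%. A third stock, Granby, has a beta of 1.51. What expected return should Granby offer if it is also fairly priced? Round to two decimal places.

MRP (SML slope) = (14.51% − 6.74%) / (1.70 − 0.51) = 7.77% / 1.19 = 6.5294%
R_f (intercept) = 6.74% − 0.51 × 6.5294% = 3.4100%
E(R_Granby) = R_f + β × MRP = 3.4100% + 1.51 × 6.5294% = 13.27%

13.27%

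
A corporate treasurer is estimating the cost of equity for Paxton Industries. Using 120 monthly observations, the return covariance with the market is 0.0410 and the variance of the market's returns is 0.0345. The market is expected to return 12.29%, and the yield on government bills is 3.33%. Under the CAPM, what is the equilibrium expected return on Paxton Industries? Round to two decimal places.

13.98%

β = Cov(R_i, R_m) / Var(R_m) = 0.0410 / 0.0345 = 1.1884
MRP = 12.29% − 3.33% = 8.96%
E(R) = R_f + β × MRP = 3.33% + 1.1884 × 8.96% = 13.98%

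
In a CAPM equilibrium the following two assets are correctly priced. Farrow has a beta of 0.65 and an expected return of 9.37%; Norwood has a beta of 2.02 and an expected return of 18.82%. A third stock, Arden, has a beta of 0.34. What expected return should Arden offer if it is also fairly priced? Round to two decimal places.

MRP (SML slope) = (18.82% − 9.37%) / (2.02 − 0.65) = 9.45% / 1.37 = 6.8978%
R_f (intercept) = 9.37% − 0.65 × 6.8978% = 4.8864%
E(R_Arden) = R_f + β × MRP = 4.8864% + 0.34 × 6.8978% = 7.23%

7.23%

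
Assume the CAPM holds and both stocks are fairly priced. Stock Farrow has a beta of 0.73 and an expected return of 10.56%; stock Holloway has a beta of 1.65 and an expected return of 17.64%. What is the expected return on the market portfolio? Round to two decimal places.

Both satisfy E(R) = R_f + β·MRP, so the slope of the SML is
MRP = (17.64% − 10.56%) / (1.65 − 0.73) = 7.08% / 0.92 = 7.6957%
R_f = E(R_Farrow) − β_Farrow·MRP = 10.56% − 0.73 × 7.6957% = 4.9421%
E(R_m) = R_f + MRP = 4.9421% + 7.6957% = 12.64%

12.64%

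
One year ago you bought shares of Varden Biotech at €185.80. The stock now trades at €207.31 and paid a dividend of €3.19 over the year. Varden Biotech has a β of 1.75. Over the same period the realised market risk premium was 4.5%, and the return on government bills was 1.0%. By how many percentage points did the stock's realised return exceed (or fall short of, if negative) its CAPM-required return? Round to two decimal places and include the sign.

+4.42%

Realised HPR = (P1 + D1 − P0) / P0 = (207.31 + 3.19 − 185.80) / 185.80 = 24.70 / 185.80 = 13.2939%
CAPM required = R_f + β·MRP = 1.0% + 1.75 × 4.5% = 8.8750%
α = realised − required = 13.2939% − 8.8750% = +4.42%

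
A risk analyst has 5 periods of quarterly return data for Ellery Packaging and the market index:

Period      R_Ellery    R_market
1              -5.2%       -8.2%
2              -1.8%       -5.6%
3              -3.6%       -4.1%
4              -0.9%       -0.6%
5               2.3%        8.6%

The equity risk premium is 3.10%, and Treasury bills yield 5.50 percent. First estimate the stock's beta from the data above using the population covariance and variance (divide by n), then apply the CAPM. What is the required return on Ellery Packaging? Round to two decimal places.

Mean R_i = (-5.2 − 1.8 − 3.6 − 0.9 + 2.3) / 5 = -1.8400%
Mean R_m = (-8.2 − 5.6 − 4.1 − 0.6 + 8.6) / 5 = -1.9800%
Σ(R_i − R̄_i)(R_m − R̄_m) = 69.5840  ⇒  Cov = 69.5840 / 5 = 13.9168
Σ(R_m − R̄_m)² = 170.1280  ⇒  Var(R_m) = 170.1280 / 5 = 34.0256
β = Cov / Var(R_m) = 13.9168 / 34.0256 = 0.4090
E(R) = R_f + β × MRP = 5.50% + 0.4090 × 3.10% = 6.77%

6.77%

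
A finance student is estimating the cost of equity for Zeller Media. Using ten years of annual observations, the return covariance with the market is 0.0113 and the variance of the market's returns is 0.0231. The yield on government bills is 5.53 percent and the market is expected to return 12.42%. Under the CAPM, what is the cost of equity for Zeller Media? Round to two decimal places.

8.90%

β = Cov(R_i, R_m) / Var(R_m) = 0.0113 / 0.0231 = 0.4892
MRP = 12.42% − 5.53% = 6.89%
E(R) = R_f + β × MRP = 5.53% + 0.4892 × 6.89% = 8.90%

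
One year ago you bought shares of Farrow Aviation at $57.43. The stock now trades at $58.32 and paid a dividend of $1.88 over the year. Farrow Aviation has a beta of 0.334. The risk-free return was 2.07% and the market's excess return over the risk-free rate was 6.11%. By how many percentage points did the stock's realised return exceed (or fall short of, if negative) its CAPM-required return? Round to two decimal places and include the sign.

+0.71%

Realised HPR = (P1 + D1 − P0) / P0 = (58.32 + 1.88 − 57.43) / 57.43 = 2.77 / 57.43 = 4.8233%
CAPM required = R_f + β·MRP = 2.07% + 0.334 × 6.11% = 4.11074%
α = realised − required = 4.8233% − 4.11074% = +0.71%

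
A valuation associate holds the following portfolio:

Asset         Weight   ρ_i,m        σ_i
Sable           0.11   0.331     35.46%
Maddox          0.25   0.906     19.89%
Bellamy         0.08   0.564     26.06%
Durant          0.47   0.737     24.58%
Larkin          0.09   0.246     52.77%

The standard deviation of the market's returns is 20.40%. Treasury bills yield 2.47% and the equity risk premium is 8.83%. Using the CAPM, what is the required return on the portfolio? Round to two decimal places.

β_Sable = 0.331 × 35.46% / 20.40% = 0.5754
β_Maddox = 0.906 × 19.89% / 20.40% = 0.8834
β_Bellamy = 0.564 × 26.06% / 20.40% = 0.7205
β_Durant = 0.737 × 24.58% / 20.40% = 0.8880
β_Larkin = 0.246 × 52.77% / 20.40% = 0.6363
β_P = Σ w_i β_i = 0.11×0.5754 + 0.25×0.8834 + 0.08×0.7205 + 0.47×0.8880 + 0.09×0.6363 = 0.8164
E(R_P) = R_f + β_P × MRP = 2.47% + 0.8164 × 8.83% = 9.68%

9.68%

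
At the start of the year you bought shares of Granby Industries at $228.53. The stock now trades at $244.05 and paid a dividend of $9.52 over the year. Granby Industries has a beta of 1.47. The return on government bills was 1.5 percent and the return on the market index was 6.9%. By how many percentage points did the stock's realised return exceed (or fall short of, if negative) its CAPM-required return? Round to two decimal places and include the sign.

Realised HPR = (P1 + D1 − P0) / P0 = (244.05 + 9.52 − 228.53) / 228.53 = 25.04 / 228.53 = 10.9570%
MRP = 6.9% − 1.5% = 5.40%
CAPM required = R_f + β·MRP = 1.5% + 1.47 × 5.4% = 9.4380%
α = realised − required = 10.9570% − 9.4380% = +1.52%

+1.52%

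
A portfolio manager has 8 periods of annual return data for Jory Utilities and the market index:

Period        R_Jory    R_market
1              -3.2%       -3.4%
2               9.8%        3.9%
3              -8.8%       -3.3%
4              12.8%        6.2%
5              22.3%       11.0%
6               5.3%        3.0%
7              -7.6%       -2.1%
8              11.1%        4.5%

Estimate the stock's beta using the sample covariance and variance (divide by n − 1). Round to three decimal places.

Mean R_i = (-3.2 + 9.8 − 8.8 + 12.8 + 22.3 + 5.3 − 7.6 + 11.1) / 8 = 5.2125%
Mean R_m = (-3.4 + 3.9 − 3.3 + 6.2 + 11.0 + 3.0 − 2.1 + 4.5) / 8 = 2.4750%
Σ(R_i − R̄_i)(R_m − R̄_m) = 381.4025  ⇒  Cov = 381.4025 / 7 = 54.4861
Σ(R_m − R̄_m)² = 181.7550  ⇒  Var(R_m) = 181.7550 / 7 = 25.9650
β = Cov / Var(R_m) = 54.4861 / 25.9650 = 2.0984

2.098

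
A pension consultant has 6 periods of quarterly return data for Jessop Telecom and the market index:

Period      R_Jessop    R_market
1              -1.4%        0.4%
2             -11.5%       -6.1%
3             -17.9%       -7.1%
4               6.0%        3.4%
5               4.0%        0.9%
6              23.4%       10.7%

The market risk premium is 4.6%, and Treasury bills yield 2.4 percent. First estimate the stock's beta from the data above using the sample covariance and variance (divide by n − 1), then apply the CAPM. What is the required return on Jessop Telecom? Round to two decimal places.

Mean R_i = (-1.4 − 11.5 − 17.9 + 6.0 + 4.0 + 23.4) / 6 = 0.4333%
Mean R_m = (0.4 − 6.1 − 7.1 + 3.4 + 0.9 + 10.7) / 6 = 0.3667%
Σ(R_i − R̄_i)(R_m − R̄_m) = 470.1067  ⇒  Cov = 470.1067 / 5 = 94.0213
Σ(R_m − R̄_m)² = 213.8333  ⇒  Var(R_m) = 213.8333 / 5 = 42.7667
β = Cov / Var(R_m) = 94.0213 / 42.7667 = 2.1985
E(R) = R_f + β × MRP = 2.4% + 2.1985 × 4.6% = 12.51%

12.51%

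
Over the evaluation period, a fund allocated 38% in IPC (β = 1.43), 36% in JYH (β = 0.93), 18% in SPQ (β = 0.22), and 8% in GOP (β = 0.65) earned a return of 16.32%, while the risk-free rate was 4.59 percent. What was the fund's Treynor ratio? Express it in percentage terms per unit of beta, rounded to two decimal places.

12.10%

β_P = 0.38×1.43 + 0.36×0.93 + 0.18×0.22 + 0.08×0.65 = 0.9698
Treynor = (R_P − R_f) / β_P = (16.32% − 4.59%) / 0.9698 = 11.73% / 0.9698 = 12.10%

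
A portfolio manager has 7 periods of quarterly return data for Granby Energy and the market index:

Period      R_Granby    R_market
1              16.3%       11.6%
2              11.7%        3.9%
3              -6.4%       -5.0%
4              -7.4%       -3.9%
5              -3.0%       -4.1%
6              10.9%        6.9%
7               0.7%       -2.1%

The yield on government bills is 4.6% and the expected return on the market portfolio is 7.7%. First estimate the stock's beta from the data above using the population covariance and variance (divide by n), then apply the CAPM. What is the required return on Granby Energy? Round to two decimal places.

9.02%

Mean R_i = (16.3 + 11.7 − 6.4 − 7.4 − 3.0 + 10.9 + 0.7) / 7 = 3.2571%
Mean R_m = (11.6 + 3.9 − 5.0 − 3.9 − 4.1 + 6.9 − 2.1) / 7 = 1.0429%
Σ(R_i − R̄_i)(R_m − R̄_m) = 357.8329  ⇒  Cov = 357.8329 / 7 = 51.1190
Σ(R_m − R̄_m)² = 251.1971  ⇒  Var(R_m) = 251.1971 / 7 = 35.8853
β = Cov / Var(R_m) = 51.1190 / 35.8853 = 1.4245
MRP = 7.7% − 4.6% = 3.10%
E(R) = R_f + β × MRP = 4.6% + 1.4245 × 3.1% = 9.02%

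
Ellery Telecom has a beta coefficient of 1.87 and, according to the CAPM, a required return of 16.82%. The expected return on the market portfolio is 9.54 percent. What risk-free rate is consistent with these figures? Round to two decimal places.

1.17%

E(R) = R_f + β(E(R_m) − R_f) = R_f(1 − β) + β·E(R_m)
16.82% = R_f × (1 − 1.87) + 1.87 × 9.54%
16.82% = R_f × -0.87 + 17.8398%
R_f = (16.82% − 17.8398%) / -0.87 = 1.17%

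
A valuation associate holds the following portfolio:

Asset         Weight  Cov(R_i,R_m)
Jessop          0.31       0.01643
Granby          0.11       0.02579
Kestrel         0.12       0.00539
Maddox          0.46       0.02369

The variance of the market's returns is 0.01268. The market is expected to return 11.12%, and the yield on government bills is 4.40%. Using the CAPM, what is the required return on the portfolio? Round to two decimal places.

β_Jessop = 0.01643 / 0.01268 = 1.2957
β_Granby = 0.02579 / 0.01268 = 2.0339
β_Kestrel = 0.00539 / 0.01268 = 0.4251
β_Maddox = 0.02369 / 0.01268 = 1.8683
β_P = Σ w_i β_i = 0.31×1.2957 + 0.11×2.0339 + 0.12×0.4251 + 0.46×1.8683 = 1.5358
MRP = 11.12% − 4.40% = 6.72%
E(R_P) = R_f + β_P × MRP = 4.40% + 1.5358 × 6.72% = 14.72%

14.72%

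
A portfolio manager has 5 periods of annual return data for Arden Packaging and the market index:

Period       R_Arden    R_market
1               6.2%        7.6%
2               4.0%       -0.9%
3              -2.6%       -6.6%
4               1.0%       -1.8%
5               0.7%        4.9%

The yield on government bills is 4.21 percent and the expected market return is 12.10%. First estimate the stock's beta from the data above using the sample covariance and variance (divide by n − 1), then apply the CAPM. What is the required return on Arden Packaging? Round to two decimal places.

7.70%

Mean R_i = (6.2 + 4.0 − 2.6 + 1.0 + 0.7) / 5 = 1.8600%
Mean R_m = (7.6 − 0.9 − 6.6 − 1.8 + 4.9) / 5 = 0.6400%
Σ(R_i − R̄_i)(R_m − R̄_m) = 56.3580  ⇒  Cov = 56.3580 / 4 = 14.0895
Σ(R_m − R̄_m)² = 127.3320  ⇒  Var(R_m) = 127.3320 / 4 = 31.8330
β = Cov / Var(R_m) = 14.0895 / 31.8330 = 0.4426
MRP = 12.10% − 4.21% = 7.89%
E(R) = R_f + β × MRP = 4.21% + 0.4426 × 7.89% = 7.70%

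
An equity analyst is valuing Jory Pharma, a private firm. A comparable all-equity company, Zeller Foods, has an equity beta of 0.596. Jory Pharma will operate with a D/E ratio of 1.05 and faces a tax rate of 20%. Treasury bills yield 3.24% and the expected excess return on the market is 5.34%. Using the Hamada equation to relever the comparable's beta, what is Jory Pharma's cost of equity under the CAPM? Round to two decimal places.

β_L = β_U × [1 + (1 − t)(D/E)] = 0.596 × [1 + (1 − 0.20) × 1.05]
    = 0.596 × [1 + 0.80 × 1.05] = 0.596 × 1.8400 = 1.0966
E(R) = R_f + β_L × MRP = 3.24% + 1.0966 × 5.34% = 9.10%

9.10%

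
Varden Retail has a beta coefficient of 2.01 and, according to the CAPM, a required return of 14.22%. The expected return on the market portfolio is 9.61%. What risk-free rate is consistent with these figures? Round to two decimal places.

E(R) = R_f + β(E(R_m) − R_f) = R_f(1 − β) + β·E(R_m)
14.22% = R_f × (1 − 2.01) + 2.01 × 9.61%
14.22% = R_f × -1.01 + 19.3161%
R_f = (14.22% − 19.3161%) / -1.01 = 5.05%

5.05%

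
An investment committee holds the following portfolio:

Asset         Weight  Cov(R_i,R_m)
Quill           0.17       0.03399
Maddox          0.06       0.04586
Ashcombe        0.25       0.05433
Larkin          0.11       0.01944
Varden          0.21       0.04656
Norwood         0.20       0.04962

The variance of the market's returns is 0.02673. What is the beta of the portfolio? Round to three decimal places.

1.644

β_Quill = 0.03399 / 0.02673 = 1.2716
β_Maddox = 0.04586 / 0.02673 = 1.7157
β_Ashcombe = 0.05433 / 0.02673 = 2.0325
β_Larkin = 0.01944 / 0.02673 = 0.7273
β_Varden = 0.04656 / 0.02673 = 1.7419
β_Norwood = 0.04962 / 0.02673 = 1.8563
β_P = Σ w_i β_i = 0.17×1.2716 + 0.06×1.7157 + 0.25×2.0325 + 0.11×0.7273 + 0.21×1.7419 + 0.20×1.8563 = 1.6443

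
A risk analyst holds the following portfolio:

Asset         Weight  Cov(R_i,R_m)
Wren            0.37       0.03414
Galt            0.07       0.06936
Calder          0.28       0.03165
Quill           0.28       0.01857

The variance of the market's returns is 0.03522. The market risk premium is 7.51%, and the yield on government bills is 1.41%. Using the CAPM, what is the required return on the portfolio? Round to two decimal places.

β_Wren = 0.03414 / 0.03522 = 0.9693
β_Galt = 0.06936 / 0.03522 = 1.9693
β_Calder = 0.03165 / 0.03522 = 0.8986
β_Quill = 0.01857 / 0.03522 = 0.5273
β_P = Σ w_i β_i = 0.37×0.9693 + 0.07×1.9693 + 0.28×0.8986 + 0.28×0.5273 = 0.8957
E(R_P) = R_f + β_P × MRP = 1.41% + 0.8957 × 7.51% = 8.14%

8.14%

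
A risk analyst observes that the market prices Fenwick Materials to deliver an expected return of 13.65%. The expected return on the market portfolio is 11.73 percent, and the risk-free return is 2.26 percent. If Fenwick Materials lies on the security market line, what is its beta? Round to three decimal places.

MRP = 11.73% − 2.26% = 9.47%
β = (E(R) − R_f) / MRP = (13.65% − 2.26%) / 9.47% = 11.39% / 9.47% = 1.203

1.203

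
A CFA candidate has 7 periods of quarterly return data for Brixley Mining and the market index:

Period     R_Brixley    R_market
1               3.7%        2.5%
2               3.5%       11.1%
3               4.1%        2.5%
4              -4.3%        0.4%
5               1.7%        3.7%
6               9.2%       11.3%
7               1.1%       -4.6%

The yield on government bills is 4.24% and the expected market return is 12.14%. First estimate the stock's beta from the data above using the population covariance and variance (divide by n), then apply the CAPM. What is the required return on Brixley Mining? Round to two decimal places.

Mean R_i = (3.7 + 3.5 + 4.1 − 4.3 + 1.7 + 9.2 + 1.1) / 7 = 2.7143%
Mean R_m = (2.5 + 11.1 + 2.5 + 0.4 + 3.7 + 11.3 − 4.6) / 7 = 3.8429%
Σ(R_i − R̄_i)(R_m − R̄_m) = 88.8057  ⇒  Cov = 88.8057 / 7 = 12.6865
Σ(R_m − R̄_m)² = 195.0371  ⇒  Var(R_m) = 195.0371 / 7 = 27.8624
β = Cov / Var(R_m) = 12.6865 / 27.8624 = 0.4553
MRP = 12.14% − 4.24% = 7.90%
E(R) = R_f + β × MRP = 4.24% + 0.4553 × 7.90% = 7.84%

7.84%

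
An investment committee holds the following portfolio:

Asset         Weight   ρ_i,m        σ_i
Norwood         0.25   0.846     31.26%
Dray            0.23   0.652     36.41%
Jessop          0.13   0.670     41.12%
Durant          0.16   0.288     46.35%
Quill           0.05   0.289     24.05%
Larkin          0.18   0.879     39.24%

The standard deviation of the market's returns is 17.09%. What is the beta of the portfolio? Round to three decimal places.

β_Norwood = 0.846 × 31.26% / 17.09% = 1.5475
β_Dray = 0.652 × 36.41% / 17.09% = 1.3891
β_Jessop = 0.670 × 41.12% / 17.09% = 1.6121
β_Durant = 0.288 × 46.35% / 17.09% = 0.7811
β_Quill = 0.289 × 24.05% / 17.09% = 0.4067
β_Larkin = 0.879 × 39.24% / 17.09% = 2.0183
β_P = Σ w_i β_i = 0.25×1.5475 + 0.23×1.3891 + 0.13×1.6121 + 0.16×0.7811 + 0.05×0.4067 + 0.18×2.0183 = 1.4245

1.425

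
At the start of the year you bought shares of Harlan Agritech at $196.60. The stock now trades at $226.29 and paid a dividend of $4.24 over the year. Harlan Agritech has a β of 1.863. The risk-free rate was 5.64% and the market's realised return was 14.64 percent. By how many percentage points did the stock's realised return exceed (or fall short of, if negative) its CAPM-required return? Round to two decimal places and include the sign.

-5.15%

Realised HPR = (P1 + D1 − P0) / P0 = (226.29 + 4.24 − 196.60) / 196.60 = 33.93 / 196.60 = 17.2584%
MRP = 14.64% − 5.64% = 9.00%
CAPM required = R_f + β·MRP = 5.64% + 1.863 × 9.00% = 22.40700%
α = realised − required = 17.2584% − 22.40700% = -5.15%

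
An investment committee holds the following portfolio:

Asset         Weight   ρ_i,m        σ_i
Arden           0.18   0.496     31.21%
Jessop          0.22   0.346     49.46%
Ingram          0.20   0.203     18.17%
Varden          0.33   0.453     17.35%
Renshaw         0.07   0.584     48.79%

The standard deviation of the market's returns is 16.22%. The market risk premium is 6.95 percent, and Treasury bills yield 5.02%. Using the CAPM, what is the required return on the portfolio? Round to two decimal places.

β_Arden = 0.496 × 31.21% / 16.22% = 0.9544
β_Jessop = 0.346 × 49.46% / 16.22% = 1.0551
β_Ingram = 0.203 × 18.17% / 16.22% = 0.2274
β_Varden = 0.453 × 17.35% / 16.22% = 0.4846
β_Renshaw = 0.584 × 48.79% / 16.22% = 1.7567
β_P = Σ w_i β_i = 0.18×0.9544 + 0.22×1.0551 + 0.20×0.2274 + 0.33×0.4846 + 0.07×1.7567 = 0.7323
E(R_P) = R_f + β_P × MRP = 5.02% + 0.7323 × 6.95% = 10.11%

10.11%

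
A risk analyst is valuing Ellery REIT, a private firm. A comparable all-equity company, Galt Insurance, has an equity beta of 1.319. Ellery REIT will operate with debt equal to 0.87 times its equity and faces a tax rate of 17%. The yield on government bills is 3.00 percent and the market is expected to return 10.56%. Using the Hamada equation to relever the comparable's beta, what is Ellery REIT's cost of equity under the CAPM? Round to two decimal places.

β_L = β_U × [1 + (1 − t)(D/E)] = 1.319 × [1 + (1 − 0.17) × 0.87]
    = 1.319 × [1 + 0.83 × 0.87] = 1.319 × 1.7221 = 2.2714
MRP = 10.56% − 3.00% = 7.56%
E(R) = R_f + β_L × MRP = 3.00% + 2.2714 × 7.56% = 20.17%

20.17%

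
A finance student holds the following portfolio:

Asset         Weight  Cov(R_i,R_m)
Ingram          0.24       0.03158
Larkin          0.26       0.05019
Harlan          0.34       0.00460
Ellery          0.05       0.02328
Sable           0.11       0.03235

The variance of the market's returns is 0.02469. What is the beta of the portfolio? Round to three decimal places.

1.090

β_Ingram = 0.03158 / 0.02469 = 1.2791
β_Larkin = 0.05019 / 0.02469 = 2.0328
β_Harlan = 0.00460 / 0.02469 = 0.1863
β_Ellery = 0.02328 / 0.02469 = 0.9429
β_Sable = 0.03235 / 0.02469 = 1.3102
β_P = Σ w_i β_i = 0.24×1.2791 + 0.26×2.0328 + 0.34×0.1863 + 0.05×0.9429 + 0.11×1.3102 = 1.0901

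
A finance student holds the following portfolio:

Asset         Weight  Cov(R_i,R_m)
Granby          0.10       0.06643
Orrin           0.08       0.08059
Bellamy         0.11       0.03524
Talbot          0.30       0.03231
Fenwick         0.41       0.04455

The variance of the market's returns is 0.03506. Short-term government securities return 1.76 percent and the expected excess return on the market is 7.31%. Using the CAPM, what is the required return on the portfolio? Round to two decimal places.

β_Granby = 0.06643 / 0.03506 = 1.8948
β_Orrin = 0.08059 / 0.03506 = 2.2986
β_Bellamy = 0.03524 / 0.03506 = 1.0051
β_Talbot = 0.03231 / 0.03506 = 0.9216
β_Fenwick = 0.04455 / 0.03506 = 1.2707
β_P = Σ w_i β_i = 0.10×1.8948 + 0.08×2.2986 + 0.11×1.0051 + 0.30×0.9216 + 0.41×1.2707 = 1.2814
E(R_P) = R_f + β_P × MRP = 1.76% + 1.2814 × 7.31% = 11.13%

11.13%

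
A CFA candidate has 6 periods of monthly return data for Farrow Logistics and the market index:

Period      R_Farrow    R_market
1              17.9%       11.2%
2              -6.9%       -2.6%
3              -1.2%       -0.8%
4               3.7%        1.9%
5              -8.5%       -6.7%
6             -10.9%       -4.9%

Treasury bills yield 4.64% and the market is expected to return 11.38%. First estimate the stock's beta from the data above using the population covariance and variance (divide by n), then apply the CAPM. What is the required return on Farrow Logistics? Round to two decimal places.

Mean R_i = (17.9 − 6.9 − 1.2 + 3.7 − 8.5 − 10.9) / 6 = -0.9833%
Mean R_m = (11.2 − 2.6 − 0.8 + 1.9 − 6.7 − 4.9) / 6 = -0.3167%
Σ(R_i − R̄_i)(R_m − R̄_m) = 334.9017  ⇒  Cov = 334.9017 / 6 = 55.8170
Σ(R_m − R̄_m)² = 204.7483  ⇒  Var(R_m) = 204.7483 / 6 = 34.1247
β = Cov / Var(R_m) = 55.8170 / 34.1247 = 1.6357
MRP = 11.38% − 4.64% = 6.74%
E(R) = R_f + β × MRP = 4.64% + 1.6357 × 6.74% = 15.66%

15.66%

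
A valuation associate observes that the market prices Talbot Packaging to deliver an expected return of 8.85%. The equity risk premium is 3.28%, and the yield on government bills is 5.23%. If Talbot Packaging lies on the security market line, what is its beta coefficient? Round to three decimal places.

1.104

β = (E(R) − R_f) / MRP = (8.85% − 5.23%) / 3.28% = 3.62% / 3.28% = 1.104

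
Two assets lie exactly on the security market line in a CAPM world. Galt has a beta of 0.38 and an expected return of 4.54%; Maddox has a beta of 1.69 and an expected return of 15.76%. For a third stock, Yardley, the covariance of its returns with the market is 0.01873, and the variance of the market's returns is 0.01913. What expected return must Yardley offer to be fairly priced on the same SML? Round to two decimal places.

MRP = (15.76% − 4.54%) / (1.69 − 0.38) = 8.5649%
R_f = 4.54% − 0.38 × 8.5649% = 1.2853%
β_Yardley = Cov / Var(R_m) = 0.01873 / 0.01913 = 0.9791
E(R_Yardley) = R_f + β × MRP = 1.2853% + 0.9791 × 8.5649% = 9.67%

9.67%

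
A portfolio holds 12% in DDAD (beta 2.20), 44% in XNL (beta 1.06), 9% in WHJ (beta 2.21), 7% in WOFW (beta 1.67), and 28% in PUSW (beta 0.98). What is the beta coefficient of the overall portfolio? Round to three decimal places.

1.321

β_P = Σ w_i β_i = 0.12×2.20 + 0.44×1.06 + 0.09×2.21 + 0.07×1.67 + 0.28×0.98 = 1.3206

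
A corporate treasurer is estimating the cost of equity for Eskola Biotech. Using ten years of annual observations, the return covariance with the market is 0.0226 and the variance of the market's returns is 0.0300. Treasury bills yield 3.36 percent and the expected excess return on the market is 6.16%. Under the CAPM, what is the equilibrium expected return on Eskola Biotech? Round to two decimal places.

8.00%

β = Cov(R_i, R_m) / Var(R_m) = 0.0226 / 0.0300 = 0.7533
E(R) = R_f + β × MRP = 3.36% + 0.7533 × 6.16% = 8.00%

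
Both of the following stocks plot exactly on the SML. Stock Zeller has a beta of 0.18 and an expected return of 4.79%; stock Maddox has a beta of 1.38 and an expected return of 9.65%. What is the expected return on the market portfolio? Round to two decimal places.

8.11%

Both satisfy E(R) = R_f + β·MRP, so the slope of the SML is
MRP = (9.65% − 4.79%) / (1.38 − 0.18) = 4.86% / 1.20 = 4.0500%
R_f = E(R_Zeller) − β_Zeller·MRP = 4.79% − 0.18 × 4.0500% = 4.0610%
E(R_m) = R_f + MRP = 4.0610% + 4.0500% = 8.11%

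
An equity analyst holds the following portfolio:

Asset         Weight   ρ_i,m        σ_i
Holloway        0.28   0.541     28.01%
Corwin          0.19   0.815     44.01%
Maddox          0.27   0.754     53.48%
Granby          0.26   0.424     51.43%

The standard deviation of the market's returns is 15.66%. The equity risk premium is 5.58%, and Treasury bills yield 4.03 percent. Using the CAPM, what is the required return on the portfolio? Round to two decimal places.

β_Holloway = 0.541 × 28.01% / 15.66% = 0.9677
β_Corwin = 0.815 × 44.01% / 15.66% = 2.2904
β_Maddox = 0.754 × 53.48% / 15.66% = 2.5750
β_Granby = 0.424 × 51.43% / 15.66% = 1.3925
β_P = Σ w_i β_i = 0.28×0.9677 + 0.19×2.2904 + 0.27×2.5750 + 0.26×1.3925 = 1.7634
E(R_P) = R_f + β_P × MRP = 4.03% + 1.7634 × 5.58% = 13.87%

13.87%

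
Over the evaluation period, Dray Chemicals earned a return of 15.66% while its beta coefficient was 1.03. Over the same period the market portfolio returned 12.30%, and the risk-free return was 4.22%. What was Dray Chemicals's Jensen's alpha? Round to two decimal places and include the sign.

Market excess return = 12.30% − 4.22% = 8.08%
CAPM benchmark = R_f + β(R_m − R_f) = 4.22% + 1.03 × 8.08% = 12.5424%
α = actual − benchmark = 15.66% − 12.5424% = +3.12%

+3.12%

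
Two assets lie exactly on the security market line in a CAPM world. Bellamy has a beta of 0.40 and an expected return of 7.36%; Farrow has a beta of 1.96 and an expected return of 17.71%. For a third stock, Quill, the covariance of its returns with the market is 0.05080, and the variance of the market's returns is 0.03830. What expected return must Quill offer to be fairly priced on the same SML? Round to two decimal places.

MRP = (17.71% − 7.36%) / (1.96 − 0.40) = 6.6346%
R_f = 7.36% − 0.40 × 6.6346% = 4.7062%
β_Quill = Cov / Var(R_m) = 0.05080 / 0.03830 = 1.3264
E(R_Quill) = R_f + β × MRP = 4.7062% + 1.3264 × 6.6346% = 13.51%

13.51%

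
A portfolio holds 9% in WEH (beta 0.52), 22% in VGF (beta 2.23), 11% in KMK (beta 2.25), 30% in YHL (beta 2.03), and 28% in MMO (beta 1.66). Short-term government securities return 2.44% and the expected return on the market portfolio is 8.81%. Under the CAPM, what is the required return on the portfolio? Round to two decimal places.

14.28%

β_P = Σ w_i β_i = 0.09×0.52 + 0.22×2.23 + 0.11×2.25 + 0.30×2.03 + 0.28×1.66 = 1.8587
MRP = 8.81% − 2.44% = 6.37%
E(R_P) = R_f + β_P × MRP = 2.44% + 1.8587 × 6.37% = 14.28%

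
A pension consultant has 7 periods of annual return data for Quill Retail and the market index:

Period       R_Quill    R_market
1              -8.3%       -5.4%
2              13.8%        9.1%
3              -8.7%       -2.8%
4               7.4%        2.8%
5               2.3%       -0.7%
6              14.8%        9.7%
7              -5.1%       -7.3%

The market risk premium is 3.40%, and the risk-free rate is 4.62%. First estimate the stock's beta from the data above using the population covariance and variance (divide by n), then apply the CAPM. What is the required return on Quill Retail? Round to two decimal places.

9.41%

Mean R_i = (-8.3 + 13.8 − 8.7 + 7.4 + 2.3 + 14.8 − 5.1) / 7 = 2.3143%
Mean R_m = (-5.4 + 9.1 − 2.8 + 2.8 − 0.7 + 9.7 − 7.3) / 7 = 0.7714%
Σ(R_i − R̄_i)(R_m − R̄_m) = 382.1629  ⇒  Cov = 382.1629 / 7 = 54.5947
Σ(R_m − R̄_m)² = 271.3543  ⇒  Var(R_m) = 271.3543 / 7 = 38.7649
β = Cov / Var(R_m) = 54.5947 / 38.7649 = 1.4084
E(R) = R_f + β × MRP = 4.62% + 1.4084 × 3.40% = 9.41%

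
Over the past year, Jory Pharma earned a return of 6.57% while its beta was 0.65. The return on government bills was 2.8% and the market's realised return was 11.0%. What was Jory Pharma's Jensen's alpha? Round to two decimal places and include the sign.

-1.56%

Market excess return = 11.0% − 2.8% = 8.20%
CAPM benchmark = R_f + β(R_m − R_f) = 2.8% + 0.65 × 8.2% = 8.1300%
α = actual − benchmark = 6.57% − 8.1300% = -1.56%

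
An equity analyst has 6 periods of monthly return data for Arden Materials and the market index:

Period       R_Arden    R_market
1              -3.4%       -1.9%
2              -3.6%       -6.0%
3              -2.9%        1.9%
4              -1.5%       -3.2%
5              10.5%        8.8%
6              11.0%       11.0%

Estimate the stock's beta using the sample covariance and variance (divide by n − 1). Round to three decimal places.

0.956

Mean R_i = (-3.4 − 3.6 − 2.9 − 1.5 + 10.5 + 11.0) / 6 = 1.6833%
Mean R_m = (-1.9 − 6.0 + 1.9 − 3.2 + 8.8 + 11.0) / 6 = 1.7667%
Σ(R_i − R̄_i)(R_m − R̄_m) = 222.9067  ⇒  Cov = 222.9067 / 5 = 44.5813
Σ(R_m − R̄_m)² = 233.1733  ⇒  Var(R_m) = 233.1733 / 5 = 46.6347
β = Cov / Var(R_m) = 44.5813 / 46.6347 = 0.9560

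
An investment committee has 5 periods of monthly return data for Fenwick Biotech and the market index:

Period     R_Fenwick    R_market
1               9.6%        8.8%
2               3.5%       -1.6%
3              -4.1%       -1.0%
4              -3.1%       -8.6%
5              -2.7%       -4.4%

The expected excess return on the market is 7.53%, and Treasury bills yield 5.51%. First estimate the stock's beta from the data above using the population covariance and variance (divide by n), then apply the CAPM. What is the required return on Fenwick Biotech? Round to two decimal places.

11.25%

Mean R_i = (9.6 + 3.5 − 4.1 − 3.1 − 2.7) / 5 = 0.6400%
Mean R_m = (8.8 − 1.6 − 1.0 − 8.6 − 4.4) / 5 = -1.3600%
Σ(R_i − R̄_i)(R_m − R̄_m) = 125.8720  ⇒  Cov = 125.8720 / 5 = 25.1744
Σ(R_m − R̄_m)² = 165.0720  ⇒  Var(R_m) = 165.0720 / 5 = 33.0144
β = Cov / Var(R_m) = 25.1744 / 33.0144 = 0.7625
E(R) = R_f + β × MRP = 5.51% + 0.7625 × 7.53% = 11.25%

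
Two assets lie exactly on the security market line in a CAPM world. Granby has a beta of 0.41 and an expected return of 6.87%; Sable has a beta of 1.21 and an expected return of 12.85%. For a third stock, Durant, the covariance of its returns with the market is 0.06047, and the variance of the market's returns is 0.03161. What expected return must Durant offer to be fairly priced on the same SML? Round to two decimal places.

MRP = (12.85% − 6.87%) / (1.21 − 0.41) = 7.4750%
R_f = 6.87% − 0.41 × 7.4750% = 3.8053%
β_Durant = Cov / Var(R_m) = 0.06047 / 0.03161 = 1.9130
E(R_Durant) = R_f + β × MRP = 3.8053% + 1.9130 × 7.4750% = 18.10%

18.10%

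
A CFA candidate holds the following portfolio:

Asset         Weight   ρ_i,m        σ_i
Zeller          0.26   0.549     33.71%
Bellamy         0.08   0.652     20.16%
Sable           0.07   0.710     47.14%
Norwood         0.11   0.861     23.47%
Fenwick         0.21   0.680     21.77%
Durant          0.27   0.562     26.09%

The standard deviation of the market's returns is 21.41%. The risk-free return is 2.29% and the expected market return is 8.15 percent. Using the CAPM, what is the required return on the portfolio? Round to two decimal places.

7.08%

β_Zeller = 0.549 × 33.71% / 21.41% = 0.8644
β_Bellamy = 0.652 × 20.16% / 21.41% = 0.6139
β_Sable = 0.710 × 47.14% / 21.41% = 1.5633
β_Norwood = 0.861 × 23.47% / 21.41% = 0.9438
β_Fenwick = 0.680 × 21.77% / 21.41% = 0.6914
β_Durant = 0.562 × 26.09% / 21.41% = 0.6848
β_P = Σ w_i β_i = 0.26×0.8644 + 0.08×0.6139 + 0.07×1.5633 + 0.11×0.9438 + 0.21×0.6914 + 0.27×0.6848 = 0.8172
MRP = 8.15% − 2.29% = 5.86%
E(R_P) = R_f + β_P × MRP = 2.29% + 0.8172 × 5.86% = 7.08%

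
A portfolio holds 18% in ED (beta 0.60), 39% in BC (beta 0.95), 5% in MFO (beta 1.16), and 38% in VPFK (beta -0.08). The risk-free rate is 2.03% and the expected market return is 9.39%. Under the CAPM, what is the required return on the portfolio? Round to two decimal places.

β_P = Σ w_i β_i = 0.18×0.60 + 0.39×0.95 + 0.05×1.16 + 0.38×-0.08 = 0.5061
MRP = 9.39% − 2.03% = 7.36%
E(R_P) = R_f + β_P × MRP = 2.03% + 0.5061 × 7.36% = 5.75%

5.75%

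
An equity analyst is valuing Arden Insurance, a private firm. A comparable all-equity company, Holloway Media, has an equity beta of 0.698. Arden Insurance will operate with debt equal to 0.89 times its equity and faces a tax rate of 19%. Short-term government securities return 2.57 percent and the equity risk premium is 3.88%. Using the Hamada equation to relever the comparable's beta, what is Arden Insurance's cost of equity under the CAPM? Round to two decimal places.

β_L = β_U × [1 + (1 − t)(D/E)] = 0.698 × [1 + (1 − 0.19) × 0.89]
    = 0.698 × [1 + 0.81 × 0.89] = 0.698 × 1.7209 = 1.2012
E(R) = R_f + β_L × MRP = 2.57% + 1.2012 × 3.88% = 7.23%

7.23%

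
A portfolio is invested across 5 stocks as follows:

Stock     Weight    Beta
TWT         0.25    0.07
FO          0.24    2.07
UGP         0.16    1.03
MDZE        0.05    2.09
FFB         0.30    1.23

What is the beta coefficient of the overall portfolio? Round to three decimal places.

β_P = Σ w_i β_i = 0.25×0.07 + 0.24×2.07 + 0.16×1.03 + 0.05×2.09 + 0.30×1.23 = 1.1526

1.153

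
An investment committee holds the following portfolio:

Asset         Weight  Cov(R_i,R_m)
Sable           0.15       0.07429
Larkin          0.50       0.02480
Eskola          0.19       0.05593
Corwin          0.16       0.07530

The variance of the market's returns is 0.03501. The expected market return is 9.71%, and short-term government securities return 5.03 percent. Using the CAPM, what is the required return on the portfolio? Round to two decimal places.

β_Sable = 0.07429 / 0.03501 = 2.1220
β_Larkin = 0.02480 / 0.03501 = 0.7084
β_Eskola = 0.05593 / 0.03501 = 1.5975
β_Corwin = 0.07530 / 0.03501 = 2.1508
β_P = Σ w_i β_i = 0.15×2.1220 + 0.50×0.7084 + 0.19×1.5975 + 0.16×2.1508 = 1.3202
MRP = 9.71% − 5.03% = 4.68%
E(R_P) = R_f + β_P × MRP = 5.03% + 1.3202 × 4.68% = 11.21%

11.21%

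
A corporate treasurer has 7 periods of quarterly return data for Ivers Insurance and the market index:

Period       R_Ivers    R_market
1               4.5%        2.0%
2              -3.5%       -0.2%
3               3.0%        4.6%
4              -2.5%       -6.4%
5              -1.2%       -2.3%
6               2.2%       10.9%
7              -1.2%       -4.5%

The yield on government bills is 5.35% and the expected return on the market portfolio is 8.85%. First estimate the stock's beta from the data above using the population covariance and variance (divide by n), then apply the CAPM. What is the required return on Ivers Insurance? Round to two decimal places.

Mean R_i = (4.5 − 3.5 + 3.0 − 2.5 − 1.2 + 2.2 − 1.2) / 7 = 0.1857%
Mean R_m = (2.0 − 0.2 + 4.6 − 6.4 − 2.3 + 10.9 − 4.5) / 7 = 0.5857%
Σ(R_i − R̄_i)(R_m − R̄_m) = 70.8786  ⇒  Cov = 70.8786 / 7 = 10.1255
Σ(R_m − R̄_m)² = 208.1086  ⇒  Var(R_m) = 208.1086 / 7 = 29.7298
β = Cov / Var(R_m) = 10.1255 / 29.7298 = 0.3406
MRP = 8.85% − 5.35% = 3.50%
E(R) = R_f + β × MRP = 5.35% + 0.3406 × 3.50% = 6.54%

6.54%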